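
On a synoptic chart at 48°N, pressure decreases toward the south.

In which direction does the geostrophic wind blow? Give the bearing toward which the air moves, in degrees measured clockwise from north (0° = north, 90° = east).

The pressure-gradient force points toward the south (bearing 180°).
Geostrophic balance: in the Northern Hemisphere the Coriolis force deflects motion to the right, so the geostrophic wind blows 90° to the right of the pressure-gradient force (low pressure on the left).
Rotating 180° by 90° clockwise gives 270° — the wind blows toward the west.

270°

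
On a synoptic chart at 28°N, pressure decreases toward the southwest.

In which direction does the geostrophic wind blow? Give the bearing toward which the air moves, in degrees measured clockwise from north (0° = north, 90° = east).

315°

The pressure-gradient force points toward the southwest (bearing 225°).
Geostrophic balance: in the Northern Hemisphere the Coriolis force deflects motion to the right, so the geostrophic wind blows 90° to the right of the pressure-gradient force (low pressure on the left).
Rotating 225° by 90° clockwise gives 315° — the wind blows toward the northwest.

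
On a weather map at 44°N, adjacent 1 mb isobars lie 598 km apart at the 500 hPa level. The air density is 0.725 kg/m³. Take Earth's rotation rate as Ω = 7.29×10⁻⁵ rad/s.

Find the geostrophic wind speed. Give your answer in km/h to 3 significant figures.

8.20 km/h

Coriolis parameter at 44°N:
f = 2Ω sin φ = 2 × 7.29×10⁻⁵ × sin 44° = 1.01×10⁻⁴ s⁻¹
Pressure gradient: |∂P/∂n| = 100 Pa / 598000 m = 1.67×10⁻⁴ Pa/m
Geostrophic balance (pressure-gradient force = Coriolis force):
V_g = (1/(fρ)) |∂P/∂n| = 1.67×10⁻⁴ / (1.01×10⁻⁴ × 0.725) = 2.28 m/s
Converting: 2.28 m/s × 3.6 = 8.20 km/h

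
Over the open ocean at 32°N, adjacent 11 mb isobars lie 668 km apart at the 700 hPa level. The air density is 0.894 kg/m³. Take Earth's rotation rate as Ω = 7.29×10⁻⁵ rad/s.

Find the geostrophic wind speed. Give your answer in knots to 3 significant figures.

46.3 knots

Coriolis parameter at 32°N:
f = 2Ω sin φ = 2 × 7.29×10⁻⁵ × sin 32° = 7.73×10⁻⁵ s⁻¹
Pressure gradient: |∂P/∂n| = 1100 Pa / 668000 m = 1.65×10⁻³ Pa/m
Geostrophic balance (pressure-gradient force = Coriolis force):
V_g = (1/(fρ)) |∂P/∂n| = 1.65×10⁻³ / (7.73×10⁻⁵ × 0.894) = 23.8 m/s
Converting: 23.8 m/s × 1.944 = 46.3 knots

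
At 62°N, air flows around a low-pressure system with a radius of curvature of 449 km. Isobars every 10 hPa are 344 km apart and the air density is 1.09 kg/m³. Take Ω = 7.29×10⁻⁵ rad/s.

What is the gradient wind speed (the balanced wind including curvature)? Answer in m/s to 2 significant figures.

Coriolis parameter at 62°N:
f = 2Ω sin φ = 2 × 7.29×10⁻⁵ × sin 62° = 1.29×10⁻⁴ s⁻¹
Pressure gradient: |∂P/∂n| = 1000 Pa / 344000 m = 2.91×10⁻³ Pa/m
Geostrophic speed: V_g = |∂P/∂n|/(fρ) = 2.91×10⁻³/(1.29×10⁻⁴ × 1.09) = 20.7 m/s
Around a low, centrifugal force acts outward with Coriolis, so pressure-gradient force balances both:
(1/ρ)|∂P/∂n| = fV + V²/R  →  V² + fR·V − fR·V_g = 0
With fR = 1.29×10⁻⁴ × 449×10³ m = 57.8 m/s:
V = [−fR + √((fR)² + 4 fR V_g)]/2 = [−57.8 + √(57.8² + 4×57.8×20.7)]/2 = 16.2 m/s
Subgeostrophic (V < V_g = 20.7 m/s), as expected around a low.

16 m/s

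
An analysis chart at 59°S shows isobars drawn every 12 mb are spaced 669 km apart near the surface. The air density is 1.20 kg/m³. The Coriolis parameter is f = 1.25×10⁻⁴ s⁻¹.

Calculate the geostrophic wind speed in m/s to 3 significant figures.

12.0 m/s

Pressure gradient: |∂P/∂n| = 1200 Pa / 669000 m = 1.79×10⁻³ Pa/m
Geostrophic balance (pressure-gradient force = Coriolis force):
V_g = (1/(fρ)) |∂P/∂n| = 1.79×10⁻³ / (1.25×10⁻⁴ × 1.20) = 12.0 m/s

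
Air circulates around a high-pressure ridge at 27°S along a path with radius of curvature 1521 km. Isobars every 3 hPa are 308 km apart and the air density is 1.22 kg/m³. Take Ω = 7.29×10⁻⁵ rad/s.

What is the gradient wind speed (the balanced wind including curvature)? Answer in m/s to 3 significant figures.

14.0 m/s

Coriolis parameter at 27°S:
f = 2Ω sin φ = 2 × 7.29×10⁻⁵ × sin 27° = 6.62×10⁻⁵ s⁻¹
Pressure gradient: |∂P/∂n| = 300 Pa / 308000 m = 9.74×10⁻⁴ Pa/m
Geostrophic speed: V_g = |∂P/∂n|/(fρ) = 9.74×10⁻⁴/(6.62×10⁻⁵ × 1.22) = 12.1 m/s
Around a high, pressure-gradient force acts outward with centrifugal, so Coriolis balances both:
fV = (1/ρ)|∂P/∂n| + V²/R  →  V² − fR·V + fR·V_g = 0
With fR = 6.62×10⁻⁵ × 1521×10³ m = 101 m/s:
V = [fR − √((fR)² − 4 fR V_g)]/2 = [101 − √(101² − 4×101×12.1)]/2 = 14 m/s
Supergeostrophic (V > V_g = 12.1 m/s), as expected around a high.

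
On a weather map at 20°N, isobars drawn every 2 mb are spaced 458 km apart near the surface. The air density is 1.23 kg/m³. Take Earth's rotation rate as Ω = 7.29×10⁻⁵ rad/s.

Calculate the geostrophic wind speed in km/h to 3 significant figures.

25.6 km/h

Coriolis parameter at 20°N:
f = 2Ω sin φ = 2 × 7.29×10⁻⁵ × sin 20° = 4.99×10⁻⁵ s⁻¹
Pressure gradient: |∂P/∂n| = 200 Pa / 458000 m = 4.37×10⁻⁴ Pa/m
Geostrophic balance (pressure-gradient force = Coriolis force):
V_g = (1/(fρ)) |∂P/∂n| = 4.37×10⁻⁴ / (4.99×10⁻⁵ × 1.23) = 7.12 m/s
Converting: 7.12 m/s × 3.6 = 25.6 km/h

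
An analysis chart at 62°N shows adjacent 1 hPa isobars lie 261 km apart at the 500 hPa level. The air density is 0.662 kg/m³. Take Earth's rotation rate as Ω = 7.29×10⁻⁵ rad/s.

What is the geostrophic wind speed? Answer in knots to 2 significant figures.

8.7 knots

Coriolis parameter at 62°N:
f = 2Ω sin φ = 2 × 7.29×10⁻⁵ × sin 62° = 1.29×10⁻⁴ s⁻¹
Pressure gradient: |∂P/∂n| = 100 Pa / 261000 m = 3.83×10⁻⁴ Pa/m
Geostrophic balance (pressure-gradient force = Coriolis force):
V_g = (1/(fρ)) |∂P/∂n| = 3.83×10⁻⁴ / (1.29×10⁻⁴ × 0.662) = 4.50 m/s
Converting: 4.50 m/s × 1.944 = 8.7 knots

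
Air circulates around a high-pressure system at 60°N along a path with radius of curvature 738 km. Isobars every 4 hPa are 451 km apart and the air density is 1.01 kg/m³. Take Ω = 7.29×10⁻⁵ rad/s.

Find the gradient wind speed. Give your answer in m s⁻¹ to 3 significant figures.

7.57 m s⁻¹

Coriolis parameter at 60°N:
f = 2Ω sin φ = 2 × 7.29×10⁻⁵ × sin 60° = 1.26×10⁻⁴ s⁻¹
Pressure gradient: |∂P/∂n| = 400 Pa / 451000 m = 8.87×10⁻⁴ Pa/m
Geostrophic speed: V_g = |∂P/∂n|/(fρ) = 8.87×10⁻⁴/(1.26×10⁻⁴ × 1.01) = 6.95 m/s
Around a high, pressure-gradient force acts outward with centrifugal, so Coriolis balances both:
fV = (1/ρ)|∂P/∂n| + V²/R  →  V² − fR·V + fR·V_g = 0
With fR = 1.26×10⁻⁴ × 738×10³ m = 93.2 m/s:
V = [fR − √((fR)² − 4 fR V_g)]/2 = [93.2 − √(93.2² − 4×93.2×6.95)]/2 = 7.57 m/s
Supergeostrophic (V > V_g = 6.95 m/s), as expected around a high.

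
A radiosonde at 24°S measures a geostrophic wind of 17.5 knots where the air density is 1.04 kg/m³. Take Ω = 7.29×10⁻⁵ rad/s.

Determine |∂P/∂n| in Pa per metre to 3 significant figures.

5.55×10⁻⁴ Pa/m

Coriolis parameter at 24°S:
f = 2Ω sin φ = 2 × 7.29×10⁻⁵ × sin 24° = 5.93×10⁻⁵ s⁻¹
Wind speed in SI: 17.5 knots = 9.00 m/s
Geostrophic balance rearranged: |∂P/∂n| = f ρ V_g
|∂P/∂n| = 5.93×10⁻⁵ × 1.04 × 9.00 = 5.55×10⁻⁴ Pa/m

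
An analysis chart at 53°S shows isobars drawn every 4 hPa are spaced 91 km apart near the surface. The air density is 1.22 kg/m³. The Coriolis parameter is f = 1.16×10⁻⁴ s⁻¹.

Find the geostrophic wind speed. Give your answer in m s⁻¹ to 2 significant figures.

Pressure gradient: |∂P/∂n| = 400 Pa / 91000 m = 4.40×10⁻³ Pa/m
Geostrophic balance (pressure-gradient force = Coriolis force):
V_g = (1/(fρ)) |∂P/∂n| = 4.40×10⁻³ / (1.16×10⁻⁴ × 1.22) = 31.1 m/s

31 m s⁻¹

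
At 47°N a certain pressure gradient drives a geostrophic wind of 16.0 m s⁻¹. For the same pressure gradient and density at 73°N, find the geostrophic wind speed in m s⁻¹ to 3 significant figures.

With the same pressure gradient and density, V_g ∝ 1/f ∝ 1/sin φ.
V₂ = V₁ · sin φ₁ / sin φ₂ = 16.0 × sin 47° / sin 73°
V₂ = 16.0 × 0.7314/0.9563 = 12.2 m s⁻¹

12.2 m s⁻¹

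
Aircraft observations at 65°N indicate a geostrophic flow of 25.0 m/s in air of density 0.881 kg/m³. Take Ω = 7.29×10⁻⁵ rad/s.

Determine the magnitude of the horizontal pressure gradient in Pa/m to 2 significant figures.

2.9×10⁻³ Pa/m

Coriolis parameter at 65°N:
f = 2Ω sin φ = 2 × 7.29×10⁻⁵ × sin 65° = 1.32×10⁻⁴ s⁻¹
Geostrophic balance rearranged: |∂P/∂n| = f ρ V_g
|∂P/∂n| = 1.32×10⁻⁴ × 0.881 × 25.0 = 2.91×10⁻³ Pa/m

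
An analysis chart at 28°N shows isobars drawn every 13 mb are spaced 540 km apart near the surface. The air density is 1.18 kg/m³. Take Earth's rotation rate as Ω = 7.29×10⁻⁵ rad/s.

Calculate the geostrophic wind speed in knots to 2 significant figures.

Coriolis parameter at 28°N:
f = 2Ω sin φ = 2 × 7.29×10⁻⁵ × sin 28° = 6.84×10⁻⁵ s⁻¹
Pressure gradient: |∂P/∂n| = 1300 Pa / 540000 m = 2.41×10⁻³ Pa/m
Geostrophic balance (pressure-gradient force = Coriolis force):
V_g = (1/(fρ)) |∂P/∂n| = 2.41×10⁻³ / (6.84×10⁻⁵ × 1.18) = 29.8 m/s
Converting: 29.8 m/s × 1.944 = 58 knots

58 knots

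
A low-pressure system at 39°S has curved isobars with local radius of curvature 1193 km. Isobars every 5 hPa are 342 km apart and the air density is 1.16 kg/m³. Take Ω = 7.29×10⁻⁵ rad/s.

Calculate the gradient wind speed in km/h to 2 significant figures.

44 km/h

Coriolis parameter at 39°S:
f = 2Ω sin φ = 2 × 7.29×10⁻⁵ × sin 39° = 9.18×10⁻⁵ s⁻¹
Pressure gradient: |∂P/∂n| = 500 Pa / 342000 m = 1.46×10⁻³ Pa/m
Geostrophic speed: V_g = |∂P/∂n|/(fρ) = 1.46×10⁻³/(9.18×10⁻⁵ × 1.16) = 13.7 m/s
Around a low, centrifugal force acts outward with Coriolis, so pressure-gradient force balances both:
(1/ρ)|∂P/∂n| = fV + V²/R  →  V² + fR·V − fR·V_g = 0
With fR = 9.18×10⁻⁵ × 1193×10³ m = 109 m/s:
V = [−fR + √((fR)² + 4 fR V_g)]/2 = [−109 + √(109² + 4×109×13.7)]/2 = 12.3 m/s
Subgeostrophic (V < V_g = 13.7 m/s), as expected around a low.
Converting: 12.3 m/s × 3.6 = 44 km/h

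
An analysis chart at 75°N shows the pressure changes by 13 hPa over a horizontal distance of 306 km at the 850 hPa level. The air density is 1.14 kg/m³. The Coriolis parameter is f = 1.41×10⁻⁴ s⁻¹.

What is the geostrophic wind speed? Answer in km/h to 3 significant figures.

Pressure gradient: |∂P/∂n| = 1300 Pa / 306000 m = 4.25×10⁻³ Pa/m
Geostrophic balance (pressure-gradient force = Coriolis force):
V_g = (1/(fρ)) |∂P/∂n| = 4.25×10⁻³ / (1.41×10⁻⁴ × 1.14) = 26.4 m/s
Converting: 26.4 m/s × 3.6 = 95.1 km/h

95.1 km/h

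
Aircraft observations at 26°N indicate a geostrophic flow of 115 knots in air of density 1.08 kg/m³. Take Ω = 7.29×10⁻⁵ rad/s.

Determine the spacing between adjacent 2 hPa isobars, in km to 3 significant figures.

49.0 km

Coriolis parameter at 26°N:
f = 2Ω sin φ = 2 × 7.29×10⁻⁵ × sin 26° = 6.39×10⁻⁵ s⁻¹
Wind speed in SI: 115 knots = 59.2 m/s
Geostrophic balance rearranged: |∂P/∂n| = f ρ V_g
|∂P/∂n| = 6.39×10⁻⁵ × 1.08 × 59.2 = 4.08×10⁻³ Pa/m
Isobar spacing: Δn = ΔP/|∂P/∂n| = 200 Pa / 4.08×10⁻³ Pa/m = 48975 m ≈ 49.0 km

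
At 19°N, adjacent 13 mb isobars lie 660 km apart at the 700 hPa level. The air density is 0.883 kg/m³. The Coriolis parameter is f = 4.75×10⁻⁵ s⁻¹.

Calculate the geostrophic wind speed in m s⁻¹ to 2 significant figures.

47 m s⁻¹

Pressure gradient: |∂P/∂n| = 1300 Pa / 660000 m = 1.97×10⁻³ Pa/m
Geostrophic balance (pressure-gradient force = Coriolis force):
V_g = (1/(fρ)) |∂P/∂n| = 1.97×10⁻³ / (4.75×10⁻⁵ × 0.883) = 47.0 m/s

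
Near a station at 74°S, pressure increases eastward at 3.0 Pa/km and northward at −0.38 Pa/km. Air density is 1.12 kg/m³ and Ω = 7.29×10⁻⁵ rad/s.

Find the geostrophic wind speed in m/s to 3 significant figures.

Coriolis parameter at 74°S:
f = 2Ω sin φ = 2 × 7.29×10⁻⁵ × sin 74° = 1.40×10⁻⁴ s⁻¹
In the Southern Hemisphere f is negative: f = −1.40×10⁻⁴ s⁻¹.
Component geostrophic relations (x east, y north):
u_g = −(1/(fρ)) ∂P/∂y,  v_g = (1/(fρ)) ∂P/∂x
u_g = −(−0.38×10⁻³)/(−1.40×10⁻⁴ × 1.12) = −2.42 m/s;  v_g = (3.0×10⁻³)/(−1.40×10⁻⁴ × 1.12) = −19.1 m/s
|V_g| = √(u_g² + v_g²) = 19.3 m/s

19.3 m/s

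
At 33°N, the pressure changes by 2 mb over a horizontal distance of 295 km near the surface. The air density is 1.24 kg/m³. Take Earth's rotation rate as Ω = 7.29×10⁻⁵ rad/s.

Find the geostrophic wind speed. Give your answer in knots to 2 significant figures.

Coriolis parameter at 33°N:
f = 2Ω sin φ = 2 × 7.29×10⁻⁵ × sin 33° = 7.94×10⁻⁵ s⁻¹
Pressure gradient: |∂P/∂n| = 200 Pa / 295000 m = 6.78×10⁻⁴ Pa/m
Geostrophic balance (pressure-gradient force = Coriolis force):
V_g = (1/(fρ)) |∂P/∂n| = 6.78×10⁻⁴ / (7.94×10⁻⁵ × 1.24) = 6.89 m/s
Converting: 6.89 m/s × 1.944 = 13 knots

13 knots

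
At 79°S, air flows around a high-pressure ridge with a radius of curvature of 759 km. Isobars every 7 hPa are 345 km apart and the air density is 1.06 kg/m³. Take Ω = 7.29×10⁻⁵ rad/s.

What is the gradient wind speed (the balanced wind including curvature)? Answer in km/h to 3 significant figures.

56.2 km/h

Coriolis parameter at 79°S:
f = 2Ω sin φ = 2 × 7.29×10⁻⁵ × sin 79° = 1.43×10⁻⁴ s⁻¹
Pressure gradient: |∂P/∂n| = 700 Pa / 345000 m = 2.03×10⁻³ Pa/m
Geostrophic speed: V_g = |∂P/∂n|/(fρ) = 2.03×10⁻³/(1.43×10⁻⁴ × 1.06) = 13.4 m/s
Around a high, pressure-gradient force acts outward with centrifugal, so Coriolis balances both:
fV = (1/ρ)|∂P/∂n| + V²/R  →  V² − fR·V + fR·V_g = 0
With fR = 1.43×10⁻⁴ × 759×10³ m = 109 m/s:
V = [fR − √((fR)² − 4 fR V_g)]/2 = [109 − √(109² − 4×109×13.4)]/2 = 15.6 m/s
Supergeostrophic (V > V_g = 13.4 m/s), as expected around a high.
Converting: 15.6 m/s × 3.6 = 56.2 km/h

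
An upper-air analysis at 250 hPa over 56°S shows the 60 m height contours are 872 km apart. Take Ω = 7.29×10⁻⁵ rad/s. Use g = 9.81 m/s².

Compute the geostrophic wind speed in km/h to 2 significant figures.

Coriolis parameter at 56°S:
f = 2Ω sin φ = 2 × 7.29×10⁻⁵ × sin 56° = 1.21×10⁻⁴ s⁻¹
Height gradient: |∂Z/∂n| = 60 m / 872000 m = 6.88×10⁻⁵
On a pressure surface, geostrophic balance gives V_g = (g/f)|∂Z/∂n|:
V_g = 9.81 × 6.88×10⁻⁵ / 1.21×10⁻⁴ = 5.58 m/s
Converting: 5.58 m/s × 3.6 = 20 km/h

20 km/h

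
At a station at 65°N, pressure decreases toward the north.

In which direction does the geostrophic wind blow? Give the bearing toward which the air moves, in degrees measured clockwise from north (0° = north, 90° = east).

090°

The pressure-gradient force points toward the north (bearing 000°).
Geostrophic balance: in the Northern Hemisphere the Coriolis force deflects motion to the right, so the geostrophic wind blows 90° to the right of the pressure-gradient force (low pressure on the left).
Rotating 000° by 90° clockwise gives 090° — the wind blows toward the east.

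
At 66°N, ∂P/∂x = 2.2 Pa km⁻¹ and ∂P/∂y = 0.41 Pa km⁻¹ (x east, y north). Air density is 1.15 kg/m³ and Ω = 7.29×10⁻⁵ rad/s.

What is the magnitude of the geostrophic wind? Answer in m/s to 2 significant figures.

15 m/s

Coriolis parameter at 66°N:
f = 2Ω sin φ = 2 × 7.29×10⁻⁵ × sin 66° = 1.33×10⁻⁴ s⁻¹
Component geostrophic relations (x east, y north):
u_g = −(1/(fρ)) ∂P/∂y,  v_g = (1/(fρ)) ∂P/∂x
u_g = −(0.41×10⁻³)/(1.33×10⁻⁴ × 1.15) = −2.68 m/s;  v_g = (2.2×10⁻³)/(1.33×10⁻⁴ × 1.15) = 14.4 m/s
|V_g| = √(u_g² + v_g²) = 14.6 m/s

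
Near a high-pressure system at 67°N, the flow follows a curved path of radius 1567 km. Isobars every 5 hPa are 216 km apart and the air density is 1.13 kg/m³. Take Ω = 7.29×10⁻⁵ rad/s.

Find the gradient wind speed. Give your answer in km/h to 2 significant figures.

60 km/h

Coriolis parameter at 67°N:
f = 2Ω sin φ = 2 × 7.29×10⁻⁵ × sin 67° = 1.34×10⁻⁴ s⁻¹
Pressure gradient: |∂P/∂n| = 500 Pa / 216000 m = 2.31×10⁻³ Pa/m
Geostrophic speed: V_g = |∂P/∂n|/(fρ) = 2.31×10⁻³/(1.34×10⁻⁴ × 1.13) = 15.3 m/s
Around a high, pressure-gradient force acts outward with centrifugal, so Coriolis balances both:
fV = (1/ρ)|∂P/∂n| + V²/R  →  V² − fR·V + fR·V_g = 0
With fR = 1.34×10⁻⁴ × 1567×10³ m = 210 m/s:
V = [fR − √((fR)² − 4 fR V_g)]/2 = [210 − √(210² − 4×210×15.3)]/2 = 16.6 m/s
Supergeostrophic (V > V_g = 15.3 m/s), as expected around a high.
Converting: 16.6 m/s × 3.6 = 60 km/h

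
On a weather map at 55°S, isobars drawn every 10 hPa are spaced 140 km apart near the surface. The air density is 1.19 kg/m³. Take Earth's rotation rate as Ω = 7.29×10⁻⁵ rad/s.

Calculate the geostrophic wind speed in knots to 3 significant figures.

Coriolis parameter at 55°S:
f = 2Ω sin φ = 2 × 7.29×10⁻⁵ × sin 55° = 1.19×10⁻⁴ s⁻¹
Pressure gradient: |∂P/∂n| = 1000 Pa / 140000 m = 7.14×10⁻³ Pa/m
Geostrophic balance (pressure-gradient force = Coriolis force):
V_g = (1/(fρ)) |∂P/∂n| = 7.14×10⁻³ / (1.19×10⁻⁴ × 1.19) = 50.3 m/s
Converting: 50.3 m/s × 1.944 = 97.7 knots

97.7 knots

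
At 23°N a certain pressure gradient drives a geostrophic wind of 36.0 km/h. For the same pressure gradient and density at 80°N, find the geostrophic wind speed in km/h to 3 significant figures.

14.3 km/h

With the same pressure gradient and density, V_g ∝ 1/f ∝ 1/sin φ.
V₂ = V₁ · sin φ₁ / sin φ₂ = 36.0 × sin 23° / sin 80°
V₂ = 36.0 × 0.3907/0.9848 = 14.3 km/h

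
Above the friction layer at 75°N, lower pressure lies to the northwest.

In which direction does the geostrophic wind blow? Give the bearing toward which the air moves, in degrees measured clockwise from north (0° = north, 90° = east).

045°

The pressure-gradient force points toward the northwest (bearing 315°).
Geostrophic balance: in the Northern Hemisphere the Coriolis force deflects motion to the right, so the geostrophic wind blows 90° to the right of the pressure-gradient force (low pressure on the left).
Rotating 315° by 90° clockwise gives 045° — the wind blows toward the northeast.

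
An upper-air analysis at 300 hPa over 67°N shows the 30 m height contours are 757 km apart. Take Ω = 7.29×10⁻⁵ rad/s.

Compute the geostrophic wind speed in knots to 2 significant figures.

5.6 knots

Coriolis parameter at 67°N:
f = 2Ω sin φ = 2 × 7.29×10⁻⁵ × sin 67° = 1.34×10⁻⁴ s⁻¹
Height gradient: |∂Z/∂n| = 30 m / 757000 m = 3.96×10⁻⁵
On a pressure surface, geostrophic balance gives V_g = (g/f)|∂Z/∂n|:
V_g = 9.81 × 3.96×10⁻⁵ / 1.34×10⁻⁴ = 2.90 m/s
Converting: 2.90 m/s × 1.944 = 5.6 knots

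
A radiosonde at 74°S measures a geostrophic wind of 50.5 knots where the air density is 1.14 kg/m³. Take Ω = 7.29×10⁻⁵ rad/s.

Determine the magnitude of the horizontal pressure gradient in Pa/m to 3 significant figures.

Coriolis parameter at 74°S:
f = 2Ω sin φ = 2 × 7.29×10⁻⁵ × sin 74° = 1.40×10⁻⁴ s⁻¹
Wind speed in SI: 50.5 knots = 26.0 m/s
Geostrophic balance rearranged: |∂P/∂n| = f ρ V_g
|∂P/∂n| = 1.40×10⁻⁴ × 1.14 × 26.0 = 4.15×10⁻³ Pa/m

4.15×10⁻³ Pa/m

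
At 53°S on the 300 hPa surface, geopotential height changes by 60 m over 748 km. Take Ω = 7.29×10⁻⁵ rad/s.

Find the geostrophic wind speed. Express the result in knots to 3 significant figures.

13.1 knots

Coriolis parameter at 53°S:
f = 2Ω sin φ = 2 × 7.29×10⁻⁵ × sin 53° = 1.16×10⁻⁴ s⁻¹
Height gradient: |∂Z/∂n| = 60 m / 748000 m = 8.02×10⁻⁵
On a pressure surface, geostrophic balance gives V_g = (g/f)|∂Z/∂n|:
V_g = 9.81 × 8.02×10⁻⁵ / 1.16×10⁻⁴ = 6.76 m/s
Converting: 6.76 m/s × 1.944 = 13.1 knots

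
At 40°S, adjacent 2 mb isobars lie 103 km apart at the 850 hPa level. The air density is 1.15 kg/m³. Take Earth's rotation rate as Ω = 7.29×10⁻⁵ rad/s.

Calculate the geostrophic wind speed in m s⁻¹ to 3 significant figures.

Coriolis parameter at 40°S:
f = 2Ω sin φ = 2 × 7.29×10⁻⁵ × sin 40° = 9.37×10⁻⁵ s⁻¹
Pressure gradient: |∂P/∂n| = 200 Pa / 103000 m = 1.94×10⁻³ Pa/m
Geostrophic balance (pressure-gradient force = Coriolis force):
V_g = (1/(fρ)) |∂P/∂n| = 1.94×10⁻³ / (9.37×10⁻⁵ × 1.15) = 18.0 m/s

18.0 m s⁻¹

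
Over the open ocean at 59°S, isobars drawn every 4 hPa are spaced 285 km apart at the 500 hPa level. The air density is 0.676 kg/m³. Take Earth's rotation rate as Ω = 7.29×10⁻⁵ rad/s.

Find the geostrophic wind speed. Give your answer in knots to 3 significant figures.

32.3 knots

Coriolis parameter at 59°S:
f = 2Ω sin φ = 2 × 7.29×10⁻⁵ × sin 59° = 1.25×10⁻⁴ s⁻¹
Pressure gradient: |∂P/∂n| = 400 Pa / 285000 m = 1.40×10⁻³ Pa/m
Geostrophic balance (pressure-gradient force = Coriolis force):
V_g = (1/(fρ)) |∂P/∂n| = 1.40×10⁻³ / (1.25×10⁻⁴ × 0.676) = 16.6 m/s
Converting: 16.6 m/s × 1.944 = 32.3 knots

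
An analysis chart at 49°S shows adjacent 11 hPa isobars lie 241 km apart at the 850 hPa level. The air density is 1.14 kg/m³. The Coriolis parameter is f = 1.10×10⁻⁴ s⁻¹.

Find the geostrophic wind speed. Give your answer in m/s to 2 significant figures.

Pressure gradient: |∂P/∂n| = 1100 Pa / 241000 m = 4.56×10⁻³ Pa/m
Geostrophic balance (pressure-gradient force = Coriolis force):
V_g = (1/(fρ)) |∂P/∂n| = 4.56×10⁻³ / (1.10×10⁻⁴ × 1.14) = 36.4 m/s

36 m/s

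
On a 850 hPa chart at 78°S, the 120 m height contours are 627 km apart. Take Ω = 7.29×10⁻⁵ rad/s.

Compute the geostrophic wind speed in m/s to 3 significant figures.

13.2 m/s

Coriolis parameter at 78°S:
f = 2Ω sin φ = 2 × 7.29×10⁻⁵ × sin 78° = 1.43×10⁻⁴ s⁻¹
Height gradient: |∂Z/∂n| = 120 m / 627000 m = 1.91×10⁻⁴
On a pressure surface, geostrophic balance gives V_g = (g/f)|∂Z/∂n|:
V_g = 9.81 × 1.91×10⁻⁴ / 1.43×10⁻⁴ = 13.2 m/s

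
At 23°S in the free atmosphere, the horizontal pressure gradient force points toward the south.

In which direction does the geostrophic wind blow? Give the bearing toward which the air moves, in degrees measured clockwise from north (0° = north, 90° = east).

090°

The pressure-gradient force points toward the south (bearing 180°).
Geostrophic balance: in the Southern Hemisphere the Coriolis force deflects motion to the left, so the geostrophic wind blows 90° to the left of the pressure-gradient force (low pressure on the right).
Rotating 180° by 90° counterclockwise gives 090° — the wind blows toward the east.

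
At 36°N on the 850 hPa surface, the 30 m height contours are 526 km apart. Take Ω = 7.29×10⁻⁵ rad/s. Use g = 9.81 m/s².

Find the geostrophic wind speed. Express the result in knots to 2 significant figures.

13 knots

Coriolis parameter at 36°N:
f = 2Ω sin φ = 2 × 7.29×10⁻⁵ × sin 36° = 8.57×10⁻⁵ s⁻¹
Height gradient: |∂Z/∂n| = 30 m / 526000 m = 5.70×10⁻⁵
On a pressure surface, geostrophic balance gives V_g = (g/f)|∂Z/∂n|:
V_g = 9.81 × 5.70×10⁻⁵ / 8.57×10⁻⁵ = 6.53 m/s
Converting: 6.53 m/s × 1.944 = 13 knots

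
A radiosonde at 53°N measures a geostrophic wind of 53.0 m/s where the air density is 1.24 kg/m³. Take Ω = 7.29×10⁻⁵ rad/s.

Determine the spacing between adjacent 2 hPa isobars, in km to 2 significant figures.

Coriolis parameter at 53°N:
f = 2Ω sin φ = 2 × 7.29×10⁻⁵ × sin 53° = 1.16×10⁻⁴ s⁻¹
Geostrophic balance rearranged: |∂P/∂n| = f ρ V_g
|∂P/∂n| = 1.16×10⁻⁴ × 1.24 × 53.0 = 7.65×10⁻³ Pa/m
Isobar spacing: Δn = ΔP/|∂P/∂n| = 200 Pa / 7.65×10⁻³ Pa/m = 26135 m ≈ 26 km

26 km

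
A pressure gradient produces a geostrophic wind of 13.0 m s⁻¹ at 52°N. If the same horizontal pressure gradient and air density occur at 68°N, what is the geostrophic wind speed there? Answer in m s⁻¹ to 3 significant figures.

With the same pressure gradient and density, V_g ∝ 1/f ∝ 1/sin φ.
V₂ = V₁ · sin φ₁ / sin φ₂ = 13.0 × sin 52° / sin 68°
V₂ = 13.0 × 0.7880/0.9272 = 11.0 m s⁻¹

11.0 m s⁻¹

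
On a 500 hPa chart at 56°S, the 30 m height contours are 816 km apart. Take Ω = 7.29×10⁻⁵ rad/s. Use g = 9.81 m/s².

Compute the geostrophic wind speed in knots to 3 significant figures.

5.80 knots

Coriolis parameter at 56°S:
f = 2Ω sin φ = 2 × 7.29×10⁻⁵ × sin 56° = 1.21×10⁻⁴ s⁻¹
Height gradient: |∂Z/∂n| = 30 m / 816000 m = 3.68×10⁻⁵
On a pressure surface, geostrophic balance gives V_g = (g/f)|∂Z/∂n|:
V_g = 9.81 × 3.68×10⁻⁵ / 1.21×10⁻⁴ = 2.98 m/s
Converting: 2.98 m/s × 1.944 = 5.80 knots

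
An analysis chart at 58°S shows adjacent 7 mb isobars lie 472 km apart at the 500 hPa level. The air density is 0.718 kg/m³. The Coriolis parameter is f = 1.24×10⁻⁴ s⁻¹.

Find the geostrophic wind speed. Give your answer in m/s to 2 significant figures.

Pressure gradient: |∂P/∂n| = 700 Pa / 472000 m = 1.48×10⁻³ Pa/m
Geostrophic balance (pressure-gradient force = Coriolis force):
V_g = (1/(fρ)) |∂P/∂n| = 1.48×10⁻³ / (1.24×10⁻⁴ × 0.718) = 16.7 m/s

17 m/s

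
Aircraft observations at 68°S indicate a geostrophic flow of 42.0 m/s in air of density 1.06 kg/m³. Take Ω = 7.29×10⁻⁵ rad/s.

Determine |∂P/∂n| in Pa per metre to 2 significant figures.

Coriolis parameter at 68°S:
f = 2Ω sin φ = 2 × 7.29×10⁻⁵ × sin 68° = 1.35×10⁻⁴ s⁻¹
Geostrophic balance rearranged: |∂P/∂n| = f ρ V_g
|∂P/∂n| = 1.35×10⁻⁴ × 1.06 × 42.0 = 6.02×10⁻³ Pa/m

6.0×10⁻³ Pa/m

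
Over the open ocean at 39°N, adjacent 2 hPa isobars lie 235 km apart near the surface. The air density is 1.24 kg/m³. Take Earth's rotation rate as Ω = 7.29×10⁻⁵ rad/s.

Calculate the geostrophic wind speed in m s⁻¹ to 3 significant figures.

7.48 m s⁻¹

Coriolis parameter at 39°N:
f = 2Ω sin φ = 2 × 7.29×10⁻⁵ × sin 39° = 9.18×10⁻⁵ s⁻¹
Pressure gradient: |∂P/∂n| = 200 Pa / 235000 m = 8.51×10⁻⁴ Pa/m
Geostrophic balance (pressure-gradient force = Coriolis force):
V_g = (1/(fρ)) |∂P/∂n| = 8.51×10⁻⁴ / (9.18×10⁻⁵ × 1.24) = 7.48 m/s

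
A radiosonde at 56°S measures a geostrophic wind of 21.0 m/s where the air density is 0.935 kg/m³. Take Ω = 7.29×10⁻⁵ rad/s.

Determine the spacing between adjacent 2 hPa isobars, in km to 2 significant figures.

84 km

Coriolis parameter at 56°S:
f = 2Ω sin φ = 2 × 7.29×10⁻⁵ × sin 56° = 1.21×10⁻⁴ s⁻¹
Geostrophic balance rearranged: |∂P/∂n| = f ρ V_g
|∂P/∂n| = 1.21×10⁻⁴ × 0.935 × 21.0 = 2.37×10⁻³ Pa/m
Isobar spacing: Δn = ΔP/|∂P/∂n| = 200 Pa / 2.37×10⁻³ Pa/m = 84269 m ≈ 84 km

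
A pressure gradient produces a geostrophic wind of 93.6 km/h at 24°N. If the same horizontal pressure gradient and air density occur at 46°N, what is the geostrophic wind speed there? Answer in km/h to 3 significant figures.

52.9 km/h

With the same pressure gradient and density, V_g ∝ 1/f ∝ 1/sin φ.
V₂ = V₁ · sin φ₁ / sin φ₂ = 93.6 × sin 24° / sin 46°
V₂ = 93.6 × 0.4067/0.7193 = 52.9 km/h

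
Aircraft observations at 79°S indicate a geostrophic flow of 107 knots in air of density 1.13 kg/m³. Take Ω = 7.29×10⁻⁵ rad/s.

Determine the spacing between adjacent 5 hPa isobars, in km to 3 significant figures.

56.2 km

Coriolis parameter at 79°S:
f = 2Ω sin φ = 2 × 7.29×10⁻⁵ × sin 79° = 1.43×10⁻⁴ s⁻¹
Wind speed in SI: 107 knots = 55.0 m/s
Geostrophic balance rearranged: |∂P/∂n| = f ρ V_g
|∂P/∂n| = 1.43×10⁻⁴ × 1.13 × 55.0 = 8.90×10⁻³ Pa/m
Isobar spacing: Δn = ΔP/|∂P/∂n| = 500 Pa / 8.90×10⁻³ Pa/m = 56165 m ≈ 56.2 km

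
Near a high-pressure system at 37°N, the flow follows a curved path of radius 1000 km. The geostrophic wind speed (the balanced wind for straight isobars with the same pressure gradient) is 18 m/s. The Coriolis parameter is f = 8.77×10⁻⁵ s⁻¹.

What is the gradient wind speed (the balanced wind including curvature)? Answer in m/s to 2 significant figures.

Around a high, pressure-gradient force acts outward with centrifugal, so Coriolis balances both:
fV = (1/ρ)|∂P/∂n| + V²/R  →  V² − fR·V + fR·V_g = 0
With fR = 8.77×10⁻⁵ × 1000×10³ m = 87.7 m/s:
V = [fR − √((fR)² − 4 fR V_g)]/2 = [87.7 − √(87.7² − 4×87.7×18)]/2 = 25.3 m/s
Supergeostrophic (V > V_g = 18 m/s), as expected around a high.

25 m/s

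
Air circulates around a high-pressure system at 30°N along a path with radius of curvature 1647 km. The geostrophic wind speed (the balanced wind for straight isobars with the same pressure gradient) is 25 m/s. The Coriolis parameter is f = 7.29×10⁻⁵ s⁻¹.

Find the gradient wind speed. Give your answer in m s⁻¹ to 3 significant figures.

35.5 m s⁻¹

Around a high, pressure-gradient force acts outward with centrifugal, so Coriolis balances both:
fV = (1/ρ)|∂P/∂n| + V²/R  →  V² − fR·V + fR·V_g = 0
With fR = 7.29×10⁻⁵ × 1647×10³ m = 120 m/s:
V = [fR − √((fR)² − 4 fR V_g)]/2 = [120 − √(120² − 4×120×25)]/2 = 35.5 m/s
Supergeostrophic (V > V_g = 25 m/s), as expected around a high.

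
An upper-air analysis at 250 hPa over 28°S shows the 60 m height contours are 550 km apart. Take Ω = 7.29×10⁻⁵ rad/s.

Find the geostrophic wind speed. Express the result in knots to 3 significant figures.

Coriolis parameter at 28°S:
f = 2Ω sin φ = 2 × 7.29×10⁻⁵ × sin 28° = 6.84×10⁻⁵ s⁻¹
Height gradient: |∂Z/∂n| = 60 m / 550000 m = 1.09×10⁻⁴
On a pressure surface, geostrophic balance gives V_g = (g/f)|∂Z/∂n|:
V_g = 9.81 × 1.09×10⁻⁴ / 6.84×10⁻⁵ = 15.6 m/s
Converting: 15.6 m/s × 1.944 = 30.4 knots

30.4 knots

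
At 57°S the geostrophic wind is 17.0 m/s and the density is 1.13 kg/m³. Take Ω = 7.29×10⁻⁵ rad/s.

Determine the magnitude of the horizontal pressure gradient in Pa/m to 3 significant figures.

Coriolis parameter at 57°S:
f = 2Ω sin φ = 2 × 7.29×10⁻⁵ × sin 57° = 1.22×10⁻⁴ s⁻¹
Geostrophic balance rearranged: |∂P/∂n| = f ρ V_g
|∂P/∂n| = 1.22×10⁻⁴ × 1.13 × 17.0 = 2.35×10⁻³ Pa/m

2.35×10⁻³ Pa/m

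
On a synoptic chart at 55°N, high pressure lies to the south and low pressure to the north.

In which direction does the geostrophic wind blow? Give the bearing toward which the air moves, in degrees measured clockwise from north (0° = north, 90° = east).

090°

The pressure-gradient force points toward the north (bearing 000°).
Geostrophic balance: in the Northern Hemisphere the Coriolis force deflects motion to the right, so the geostrophic wind blows 90° to the right of the pressure-gradient force (low pressure on the left).
Rotating 000° by 90° clockwise gives 090° — the wind blows toward the east.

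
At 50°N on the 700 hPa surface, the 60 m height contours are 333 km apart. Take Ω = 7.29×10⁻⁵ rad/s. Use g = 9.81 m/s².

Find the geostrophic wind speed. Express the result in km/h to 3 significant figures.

57.0 km/h

Coriolis parameter at 50°N:
f = 2Ω sin φ = 2 × 7.29×10⁻⁵ × sin 50° = 1.12×10⁻⁴ s⁻¹
Height gradient: |∂Z/∂n| = 60 m / 333000 m = 1.80×10⁻⁴
On a pressure surface, geostrophic balance gives V_g = (g/f)|∂Z/∂n|:
V_g = 9.81 × 1.80×10⁻⁴ / 1.12×10⁻⁴ = 15.8 m/s
Converting: 15.8 m/s × 3.6 = 57.0 km/h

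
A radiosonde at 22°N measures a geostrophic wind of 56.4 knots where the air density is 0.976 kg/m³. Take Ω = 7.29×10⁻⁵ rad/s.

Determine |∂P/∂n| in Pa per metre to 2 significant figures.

1.5×10⁻³ Pa/m

Coriolis parameter at 22°N:
f = 2Ω sin φ = 2 × 7.29×10⁻⁵ × sin 22° = 5.46×10⁻⁵ s⁻¹
Wind speed in SI: 56.4 knots = 29.0 m/s
Geostrophic balance rearranged: |∂P/∂n| = f ρ V_g
|∂P/∂n| = 5.46×10⁻⁵ × 0.976 × 29.0 = 1.55×10⁻³ Pa/m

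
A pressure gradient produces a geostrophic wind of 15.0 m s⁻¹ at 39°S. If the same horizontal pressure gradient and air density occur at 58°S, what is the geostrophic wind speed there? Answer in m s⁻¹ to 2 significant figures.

With the same pressure gradient and density, V_g ∝ 1/f ∝ 1/sin φ.
V₂ = V₁ · sin φ₁ / sin φ₂ = 15.0 × sin 39° / sin 58°
V₂ = 15.0 × 0.6293/0.8480 = 11 m s⁻¹

11 m s⁻¹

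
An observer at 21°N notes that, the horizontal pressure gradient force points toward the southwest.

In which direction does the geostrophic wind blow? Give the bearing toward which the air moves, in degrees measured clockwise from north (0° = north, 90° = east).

315°

The pressure-gradient force points toward the southwest (bearing 225°).
Geostrophic balance: in the Northern Hemisphere the Coriolis force deflects motion to the right, so the geostrophic wind blows 90° to the right of the pressure-gradient force (low pressure on the left).
Rotating 225° by 90° clockwise gives 315° — the wind blows toward the northwest.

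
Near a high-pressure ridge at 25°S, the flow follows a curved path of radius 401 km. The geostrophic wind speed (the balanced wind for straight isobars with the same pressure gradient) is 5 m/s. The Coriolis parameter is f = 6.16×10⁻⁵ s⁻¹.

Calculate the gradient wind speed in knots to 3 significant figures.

13.5 knots

Around a high, pressure-gradient force acts outward with centrifugal, so Coriolis balances both:
fV = (1/ρ)|∂P/∂n| + V²/R  →  V² − fR·V + fR·V_g = 0
With fR = 6.16×10⁻⁵ × 401×10³ m = 24.7 m/s:
V = [fR − √((fR)² − 4 fR V_g)]/2 = [24.7 − √(24.7² − 4×24.7×5)]/2 = 6.96 m/s
Supergeostrophic (V > V_g = 5 m/s), as expected around a high.
Converting: 6.96 m/s × 1.944 = 13.5 knots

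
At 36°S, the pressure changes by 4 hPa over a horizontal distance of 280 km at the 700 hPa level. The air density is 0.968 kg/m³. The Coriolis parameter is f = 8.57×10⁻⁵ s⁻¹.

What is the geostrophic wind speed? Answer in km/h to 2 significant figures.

62 km/h

Pressure gradient: |∂P/∂n| = 400 Pa / 280000 m = 1.43×10⁻³ Pa/m
Geostrophic balance (pressure-gradient force = Coriolis force):
V_g = (1/(fρ)) |∂P/∂n| = 1.43×10⁻³ / (8.57×10⁻⁵ × 0.968) = 17.2 m/s
Converting: 17.2 m/s × 3.6 = 62 km/h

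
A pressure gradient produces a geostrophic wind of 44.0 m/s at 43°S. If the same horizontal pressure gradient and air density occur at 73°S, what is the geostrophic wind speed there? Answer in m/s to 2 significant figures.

31 m/s

With the same pressure gradient and density, V_g ∝ 1/f ∝ 1/sin φ.
V₂ = V₁ · sin φ₁ / sin φ₂ = 44.0 × sin 43° / sin 73°
V₂ = 44.0 × 0.6820/0.9563 = 31 m/s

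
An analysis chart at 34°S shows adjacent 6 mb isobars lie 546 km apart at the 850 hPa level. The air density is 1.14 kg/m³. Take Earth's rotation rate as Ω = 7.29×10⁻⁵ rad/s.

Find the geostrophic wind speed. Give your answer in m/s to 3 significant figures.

Coriolis parameter at 34°S:
f = 2Ω sin φ = 2 × 7.29×10⁻⁵ × sin 34° = 8.15×10⁻⁵ s⁻¹
Pressure gradient: |∂P/∂n| = 600 Pa / 546000 m = 1.10×10⁻³ Pa/m
Geostrophic balance (pressure-gradient force = Coriolis force):
V_g = (1/(fρ)) |∂P/∂n| = 1.10×10⁻³ / (8.15×10⁻⁵ × 1.14) = 11.8 m/s

11.8 m/s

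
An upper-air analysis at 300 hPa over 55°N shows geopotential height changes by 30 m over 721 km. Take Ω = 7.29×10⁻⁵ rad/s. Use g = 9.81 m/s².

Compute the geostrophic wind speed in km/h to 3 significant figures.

12.3 km/h

Coriolis parameter at 55°N:
f = 2Ω sin φ = 2 × 7.29×10⁻⁵ × sin 55° = 1.19×10⁻⁴ s⁻¹
Height gradient: |∂Z/∂n| = 30 m / 721000 m = 4.16×10⁻⁵
On a pressure surface, geostrophic balance gives V_g = (g/f)|∂Z/∂n|:
V_g = 9.81 × 4.16×10⁻⁵ / 1.19×10⁻⁴ = 3.42 m/s
Converting: 3.42 m/s × 3.6 = 12.3 km/h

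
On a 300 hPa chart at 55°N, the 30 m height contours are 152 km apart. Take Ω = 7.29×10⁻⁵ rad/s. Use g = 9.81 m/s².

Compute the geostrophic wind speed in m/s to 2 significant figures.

16 m/s

Coriolis parameter at 55°N:
f = 2Ω sin φ = 2 × 7.29×10⁻⁵ × sin 55° = 1.19×10⁻⁴ s⁻¹
Height gradient: |∂Z/∂n| = 30 m / 152000 m = 1.97×10⁻⁴
On a pressure surface, geostrophic balance gives V_g = (g/f)|∂Z/∂n|:
V_g = 9.81 × 1.97×10⁻⁴ / 1.19×10⁻⁴ = 16.2 m/s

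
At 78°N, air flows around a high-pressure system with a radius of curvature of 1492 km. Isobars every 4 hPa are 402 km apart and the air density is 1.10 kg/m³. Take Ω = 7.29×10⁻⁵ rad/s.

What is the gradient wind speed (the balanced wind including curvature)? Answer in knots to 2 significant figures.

13 knots

Coriolis parameter at 78°N:
f = 2Ω sin φ = 2 × 7.29×10⁻⁵ × sin 78° = 1.43×10⁻⁴ s⁻¹
Pressure gradient: |∂P/∂n| = 400 Pa / 402000 m = 9.95×10⁻⁴ Pa/m
Geostrophic speed: V_g = |∂P/∂n|/(fρ) = 9.95×10⁻⁴/(1.43×10⁻⁴ × 1.10) = 6.34 m/s
Around a high, pressure-gradient force acts outward with centrifugal, so Coriolis balances both:
fV = (1/ρ)|∂P/∂n| + V²/R  →  V² − fR·V + fR·V_g = 0
With fR = 1.43×10⁻⁴ × 1492×10³ m = 213 m/s:
V = [fR − √((fR)² − 4 fR V_g)]/2 = [213 − √(213² − 4×213×6.34)]/2 = 6.54 m/s
Supergeostrophic (V > V_g = 6.34 m/s), as expected around a high.
Converting: 6.54 m/s × 1.944 = 13 knots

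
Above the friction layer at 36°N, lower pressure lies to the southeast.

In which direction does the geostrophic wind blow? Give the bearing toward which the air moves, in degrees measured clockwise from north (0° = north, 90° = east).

The pressure-gradient force points toward the southeast (bearing 135°).
Geostrophic balance: in the Northern Hemisphere the Coriolis force deflects motion to the right, so the geostrophic wind blows 90° to the right of the pressure-gradient force (low pressure on the left).
Rotating 135° by 90° clockwise gives 225° — the wind blows toward the southwest.

225°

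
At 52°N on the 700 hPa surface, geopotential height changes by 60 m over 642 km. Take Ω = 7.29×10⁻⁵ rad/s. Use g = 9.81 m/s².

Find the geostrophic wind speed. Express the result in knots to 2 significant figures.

16 knots

Coriolis parameter at 52°N:
f = 2Ω sin φ = 2 × 7.29×10⁻⁵ × sin 52° = 1.15×10⁻⁴ s⁻¹
Height gradient: |∂Z/∂n| = 60 m / 642000 m = 9.35×10⁻⁵
On a pressure surface, geostrophic balance gives V_g = (g/f)|∂Z/∂n|:
V_g = 9.81 × 9.35×10⁻⁵ / 1.15×10⁻⁴ = 7.98 m/s
Converting: 7.98 m/s × 1.944 = 16 knots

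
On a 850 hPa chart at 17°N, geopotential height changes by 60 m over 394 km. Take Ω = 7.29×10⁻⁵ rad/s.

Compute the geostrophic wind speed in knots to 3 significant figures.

Coriolis parameter at 17°N:
f = 2Ω sin φ = 2 × 7.29×10⁻⁵ × sin 17° = 4.26×10⁻⁵ s⁻¹
Height gradient: |∂Z/∂n| = 60 m / 394000 m = 1.52×10⁻⁴
On a pressure surface, geostrophic balance gives V_g = (g/f)|∂Z/∂n|:
V_g = 9.81 × 1.52×10⁻⁴ / 4.26×10⁻⁵ = 35.0 m/s
Converting: 35.0 m/s × 1.944 = 68.1 knots

68.1 knots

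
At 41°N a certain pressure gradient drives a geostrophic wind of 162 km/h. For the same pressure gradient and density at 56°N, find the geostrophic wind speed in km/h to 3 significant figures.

128 km/h

With the same pressure gradient and density, V_g ∝ 1/f ∝ 1/sin φ.
V₂ = V₁ · sin φ₁ / sin φ₂ = 162 × sin 41° / sin 56°
V₂ = 162 × 0.6561/0.8290 = 128 km/h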